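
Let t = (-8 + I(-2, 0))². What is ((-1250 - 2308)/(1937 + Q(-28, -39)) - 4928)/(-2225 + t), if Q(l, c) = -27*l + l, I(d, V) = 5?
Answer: 6568339/2952820 ≈ 2.2244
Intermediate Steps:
Q(l, c) = -26*l
t = 9 (t = (-8 + 5)² = (-3)² = 9)
((-1250 - 2308)/(1937 + Q(-28, -39)) - 4928)/(-2225 + t) = ((-1250 - 2308)/(1937 - 26*(-28)) - 4928)/(-2225 + 9) = (-3558/(1937 + 728) - 4928)/(-2216) = (-3558/2665 - 4928)*(-1/2216) = -13136678/2665*(-1/2216) = 6568339/2952820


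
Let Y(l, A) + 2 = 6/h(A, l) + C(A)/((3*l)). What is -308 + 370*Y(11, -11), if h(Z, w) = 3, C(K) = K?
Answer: -1294/3 ≈ -431.33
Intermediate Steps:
Y(l, A) = A/(3*l) (Y(l, A) = -2 + (6/3 + A/((3*l))) = -2 + (6*(1/3) + A*(1/(3*l))) = -2 + (2 + A/(3*l)) = A/(3*l))
-308 + 370*Y(11, -11) = -308 + 370*((1/3)*(-11)/11) = -308 + 370*((1/3)*(-11)*(1/11)) = -308 + 370*(-1/3) = -308 - 370/3 = -1294/3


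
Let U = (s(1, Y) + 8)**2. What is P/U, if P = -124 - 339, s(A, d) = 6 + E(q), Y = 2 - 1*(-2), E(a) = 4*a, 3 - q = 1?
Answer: -463/484 ≈ -0.95661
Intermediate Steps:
q = 2 (q = 3 - 1*1 = 3 - 1 = 2)
Y = 4 (Y = 2 + 2 = 4)
s(A, d) = 14 (s(A, d) = 6 + 4*2 = 6 + 8 = 14)
P = -463
U = 484 (U = (14 + 8)**2 = 22**2 = 484)
P/U = -463/484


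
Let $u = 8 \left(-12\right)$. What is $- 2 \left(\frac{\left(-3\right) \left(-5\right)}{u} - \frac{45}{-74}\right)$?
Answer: $- \frac{535}{592} \approx -0.90372$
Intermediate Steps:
$u = -96$
$- 2 \left(\frac{\left(-3\right) \left(-5\right)}{u} - \frac{45}{-74}\right) = - 2 \left(\frac{\left(-3\right) \left(-5\right)}{-96} - \frac{45}{-74}\right) = - 2 \left(15 \left(- \frac{1}{96}\right) - - \frac{45}{74}\right) = - 2 \left(- \frac{5}{32} + \frac{45}{74}\right) = \left(-2\right) \frac{535}{1184} = - \frac{535}{592}$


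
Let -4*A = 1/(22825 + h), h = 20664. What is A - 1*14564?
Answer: -2533495185/173956 ≈ -14564.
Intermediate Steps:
A = -1/173956 (A = -1/(4*(22825 + 20664)) = -¼/43489 = -¼*1/43489 = -1/173956 ≈ -5.7486e-6)
A - 1*14564 = -1/173956 - 1*14564 = -1/173956 - 14564 = -2533495185/173956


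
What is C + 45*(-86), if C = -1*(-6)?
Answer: -3864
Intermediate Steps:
C = 6
C + 45*(-86) = 6 + 45*(-86) = 6 - 3870 = -3864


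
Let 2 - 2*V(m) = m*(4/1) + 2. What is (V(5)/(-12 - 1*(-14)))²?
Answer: 25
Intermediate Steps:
V(m) = -2*m (V(m) = 1 - (m*(4/1) + 2)/2 = 1 - (m*(4*1) + 2)/2 = 1 - (m*4 + 2)/2 = 1 - (4*m + 2)/2 = 1 - (2 + 4*m)/2 = 1 + (-1 - 2*m) = -2*m)
(V(5)/(-12 - 1*(-14)))² = ((-2*5)/(-12 - 1*(-14)))² = (-10/(-12 + 14))² = (-10/2)² = (-10*½)² = (-5)² = 25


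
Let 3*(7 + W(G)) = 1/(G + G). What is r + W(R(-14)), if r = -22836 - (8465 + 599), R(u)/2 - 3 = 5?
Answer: -3063071/96 ≈ -31907.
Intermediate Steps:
R(u) = 16 (R(u) = 6 + 2*5 = 6 + 10 = 16)
W(G) = -7 + 1/(6*G) (W(G) = -7 + 1/(3*(G + G)) = -7 + 1/(3*((2*G))) = -7 + (1/(2*G))/3 = -7 + 1/(6*G))
r = -31900 (r = -22836 - 1*9064 = -22836 - 9064 = -31900)
r + W(R(-14)) = -31900 + (-7 + (⅙)/16) = -31900 + (-7 + (⅙)*(1/16)) = -31900 + (-7 + 1/96) = -31900 - 671/96 = -3063071/96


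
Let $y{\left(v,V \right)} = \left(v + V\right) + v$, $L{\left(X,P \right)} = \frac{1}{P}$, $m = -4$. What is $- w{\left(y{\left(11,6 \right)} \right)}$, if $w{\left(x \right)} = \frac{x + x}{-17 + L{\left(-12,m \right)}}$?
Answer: $\frac{224}{69} \approx 3.2464$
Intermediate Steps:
$y{\left(v,V \right)} = V + 2 v$ ($y{\left(v,V \right)} = \left(V + v\right) + v = V + 2 v$)
$w{\left(x \right)} = - \frac{8 x}{69}$ ($w{\left(x \right)} = \frac{x + x}{-17 + \frac{1}{-4}} = \frac{2 x}{-17 - \frac{1}{4}} = \frac{2 x}{- \frac{69}{4}} = 2 x \left(- \frac{4}{69}\right) = - \frac{8 x}{69}$)
$- w{\left(y{\left(11,6 \right)} \right)} = - \frac{\left(-8\right) \left(6 + 2 \cdot 11\right)}{69} = - \frac{\left(-8\right) \left(6 + 22\right)}{69} = - \frac{\left(-8\right) 28}{69} = \left(-1\right) \left(- \frac{224}{69}\right) = \frac{224}{69}$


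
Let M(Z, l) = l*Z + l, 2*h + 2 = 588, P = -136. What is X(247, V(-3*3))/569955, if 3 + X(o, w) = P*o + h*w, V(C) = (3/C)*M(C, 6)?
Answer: -28907/569955 ≈ -0.050718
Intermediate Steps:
h = 293 (h = -1 + (1/2)*588 = -1 + 294 = 293)
M(Z, l) = l + Z*l (M(Z, l) = Z*l + l = l + Z*l)
V(C) = 3*(6 + 6*C)/C (V(C) = (3/C)*(6*(1 + C)) = (3/C)*(6 + 6*C) = 3*(6 + 6*C)/C)
X(o, w) = -3 - 136*o + 293*w (X(o, w) = -3 + (-136*o + 293*w) = -3 - 136*o + 293*w)
X(247, V(-3*3))/569955 = (-3 - 136*247 + 293*(18 + 18/((-3*3))))/569955 = (-3 - 33592 + 293*(18 + 18/(-9)))*(1/569955) = (-3 - 33592 + 293*(18 + 18*(-1/9)))*(1/569955) = (-3 - 33592 + 293*(18 - 2))*(1/569955) = (-3 - 33592 + 293*16)*(1/569955) = (-3 - 33592 + 4688)*(1/569955) = -28907*1/569955 = -28907/569955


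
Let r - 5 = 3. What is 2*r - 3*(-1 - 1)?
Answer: 22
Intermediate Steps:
r = 8 (r = 5 + 3 = 8)
2*r - 3*(-1 - 1) = 2*8 - 3*(-1 - 1) = 16 - 3*(-2) = 16 + 6 = 22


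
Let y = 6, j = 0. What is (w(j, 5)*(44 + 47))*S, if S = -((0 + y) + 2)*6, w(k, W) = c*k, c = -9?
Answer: 0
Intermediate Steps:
w(k, W) = -9*k
S = -48 (S = -((0 + 6) + 2)*6 = -(6 + 2)*6 = -1*8*6 = -8*6 = -48)
(w(j, 5)*(44 + 47))*S = ((-9*0)*(44 + 47))*(-48) = (0*91)*(-48) = 0*(-48) = 0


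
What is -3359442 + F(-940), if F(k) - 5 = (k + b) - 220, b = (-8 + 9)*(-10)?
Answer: -3360607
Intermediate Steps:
b = -10 (b = 1*(-10) = -10)
F(k) = -225 + k (F(k) = 5 + ((k - 10) - 220) = 5 + ((-10 + k) - 220) = 5 + (-230 + k) = -225 + k)
-3359442 + F(-940) = -3359442 + (-225 - 940) = -3359442 - 1165 = -3360607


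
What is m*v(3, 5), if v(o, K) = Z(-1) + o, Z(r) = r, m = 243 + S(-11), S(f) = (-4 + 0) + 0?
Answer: 478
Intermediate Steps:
S(f) = -4 (S(f) = -4 + 0 = -4)
m = 239 (m = 243 - 4 = 239)
v(o, K) = -1 + o
m*v(3, 5) = 239*(-1 + 3) = 239*2 = 478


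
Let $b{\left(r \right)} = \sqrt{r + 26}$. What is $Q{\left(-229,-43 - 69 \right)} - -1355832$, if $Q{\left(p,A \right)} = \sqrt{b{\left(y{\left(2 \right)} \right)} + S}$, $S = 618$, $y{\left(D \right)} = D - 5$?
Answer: $1355832 + \sqrt{618 + \sqrt{23}} \approx 1.3559 \cdot 10^{6}$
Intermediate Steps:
$y{\left(D \right)} = -5 + D$
$b{\left(r \right)} = \sqrt{26 + r}$
$Q{\left(p,A \right)} = \sqrt{618 + \sqrt{23}}$ ($Q{\left(p,A \right)} = \sqrt{\sqrt{26 + \left(-5 + 2\right)} + 618} = \sqrt{\sqrt{26 - 3} + 618} = \sqrt{\sqrt{23} + 618} = \sqrt{618 + \sqrt{23}}$)
$Q{\left(-229,-43 - 69 \right)} - -1355832 = \sqrt{618 + \sqrt{23}} - -1355832 = \sqrt{618 + \sqrt{23}} + 1355832 = 1355832 + \sqrt{618 + \sqrt{23}}$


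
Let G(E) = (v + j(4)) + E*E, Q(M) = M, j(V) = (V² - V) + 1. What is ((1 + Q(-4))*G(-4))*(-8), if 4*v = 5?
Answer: 726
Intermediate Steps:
j(V) = 1 + V² - V
v = 5/4 (v = (¼)*5 = 5/4 ≈ 1.2500)
G(E) = 57/4 + E² (G(E) = (5/4 + (1 + 4² - 1*4)) + E*E = (5/4 + (1 + 16 - 4)) + E² = (5/4 + 13) + E² = 57/4 + E²)
((1 + Q(-4))*G(-4))*(-8) = ((1 - 4)*(57/4 + (-4)²))*(-8) = -3*(57/4 + 16)*(-8) = -3*121/4*(-8) = -363/4*(-8) = 726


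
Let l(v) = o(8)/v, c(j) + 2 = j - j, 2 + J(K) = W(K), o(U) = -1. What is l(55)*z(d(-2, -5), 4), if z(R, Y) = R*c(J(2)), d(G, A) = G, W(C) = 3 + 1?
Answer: -4/55 ≈ -0.072727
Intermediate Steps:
W(C) = 4
J(K) = 2 (J(K) = -2 + 4 = 2)
c(j) = -2 (c(j) = -2 + (j - j) = -2 + 0 = -2)
l(v) = -1/v
z(R, Y) = -2*R (z(R, Y) = R*(-2) = -2*R)
l(55)*z(d(-2, -5), 4) = (-1/55)*(-2*(-2)) = -1*1/55*4 = -1/55*4 = -4/55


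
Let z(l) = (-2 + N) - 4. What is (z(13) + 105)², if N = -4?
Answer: 9025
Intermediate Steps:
z(l) = -10 (z(l) = (-2 - 4) - 4 = -6 - 4 = -10)
(z(13) + 105)² = (-10 + 105)² = 95² = 9025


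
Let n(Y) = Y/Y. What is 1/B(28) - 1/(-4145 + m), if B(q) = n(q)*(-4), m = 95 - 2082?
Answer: -383/1533 ≈ -0.24984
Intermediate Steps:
n(Y) = 1
m = -1987
B(q) = -4 (B(q) = 1*(-4) = -4)
1/B(28) - 1/(-4145 + m) = 1/(-4) - 1/(-4145 - 1987) = -¼ - 1/(-6132) = -¼ - 1*(-1/6132) = -¼ + 1/6132 = -383/1533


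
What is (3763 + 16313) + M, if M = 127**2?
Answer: 36205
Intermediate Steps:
M = 16129
(3763 + 16313) + M = (3763 + 16313) + 16129 = 20076 + 16129 = 36205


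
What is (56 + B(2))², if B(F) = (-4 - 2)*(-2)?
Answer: 4624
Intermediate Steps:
B(F) = 12 (B(F) = -6*(-2) = 12)
(56 + B(2))² = (56 + 12)² = 68² = 4624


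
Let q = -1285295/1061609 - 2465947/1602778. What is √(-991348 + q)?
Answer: I*√2870141232068894763548586066858/1701523549802 ≈ 995.67*I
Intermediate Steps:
q = -4677914078233/1701523549802 (q = -1285295*1/1061609 - 2465947*1/1602778 = -1285295/1061609 - 2465947/1602778 = -4677914078233/1701523549802 ≈ -2.7492)
√(-991348 + q) = √(-991348 - 4677914078233/1701523549802) = √(-1686806645963191329/1701523549802) = I*√2870141232068894763548586066858/1701523549802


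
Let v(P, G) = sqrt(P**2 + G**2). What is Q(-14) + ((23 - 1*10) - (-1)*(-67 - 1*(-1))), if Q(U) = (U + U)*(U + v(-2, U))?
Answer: 339 - 280*sqrt(2) ≈ -56.980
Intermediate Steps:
v(P, G) = sqrt(G**2 + P**2)
Q(U) = 2*U*(U + sqrt(4 + U**2)) (Q(U) = (U + U)*(U + sqrt(U**2 + (-2)**2)) = (2*U)*(U + sqrt(U**2 + 4)) = (2*U)*(U + sqrt(4 + U**2)) = 2*U*(U + sqrt(4 + U**2)))
Q(-14) + ((23 - 1*10) - (-1)*(-67 - 1*(-1))) = 2*(-14)*(-14 + sqrt(4 + (-14)**2)) + ((23 - 1*10) - (-1)*(-67 - 1*(-1))) = 2*(-14)*(-14 + sqrt(4 + 196)) + ((23 - 10) - (-1)*(-67 + 1)) = 2*(-14)*(-14 + sqrt(200)) + (13 - (-1)*(-66)) = 2*(-14)*(-14 + 10*sqrt(2)) + (13 - 1*66) = (392 - 280*sqrt(2)) + (13 - 66) = (392 - 280*sqrt(2)) - 53 = 339 - 280*sqrt(2)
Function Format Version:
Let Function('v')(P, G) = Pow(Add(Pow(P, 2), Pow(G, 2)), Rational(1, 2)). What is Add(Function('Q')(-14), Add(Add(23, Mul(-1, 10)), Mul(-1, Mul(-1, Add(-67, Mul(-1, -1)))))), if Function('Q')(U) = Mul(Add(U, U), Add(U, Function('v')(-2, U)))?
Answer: Add(339, Mul(-280, Pow(2, Rational(1, 2)))) ≈ -56.980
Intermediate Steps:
Function('v')(P, G) = Pow(Add(Pow(G, 2), Pow(P, 2)), Rational(1, 2))
Function('Q')(U) = Mul(2, U, Add(U, Pow(Add(4, Pow(U, 2)), Rational(1, 2)))) (Function('Q')(U) = Mul(Add(U, U), Add(U, Pow(Add(Pow(U, 2), Pow(-2, 2)), Rational(1, 2)))) = Mul(Mul(2, U), Add(U, Pow(Add(Pow(U, 2), 4), Rational(1, 2)))) = Mul(Mul(2, U), Add(U, Pow(Add(4, Pow(U, 2)), Rational(1, 2)))) = Mul(2, U, Add(U, Pow(Add(4, Pow(U, 2)), Rational(1, 2)))))
Add(Function('Q')(-14), Add(Add(23, Mul(-1, 10)), Mul(-1, Mul(-1, Add(-67, Mul(-1, -1)))))) = Add(Mul(2, -14, Add(-14, Pow(Add(4, Pow(-14, 2)), Rational(1, 2)))), Add(Add(23, Mul(-1, 10)), Mul(-1, Mul(-1, Add(-67, Mul(-1, -1)))))) = Add(Mul(2, -14, Add(-14, Pow(Add(4, 196), Rational(1, 2)))), Add(Add(23, -10), Mul(-1, Mul(-1, Add(-67, 1))))) = Add(Mul(2, -14, Add(-14, Pow(200, Rational(1, 2)))), Add(13, Mul(-1, Mul(-1, -66)))) = Add(Mul(2, -14, Add(-14, Mul(10, Pow(2, Rational(1, 2))))), Add(13, Mul(-1, 66))) = Add(Add(392, Mul(-280, Pow(2, Rational(1, 2)))), Add(13, -66)) = Add(Add(392, Mul(-280, Pow(2, Rational(1, 2)))), -53) = Add(339, Mul(-280, Pow(2, Rational(1, 2))))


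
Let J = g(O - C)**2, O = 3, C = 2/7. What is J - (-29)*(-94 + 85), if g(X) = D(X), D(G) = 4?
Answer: -245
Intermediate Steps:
C = 2/7 (C = 2*(1/7) = 2/7 ≈ 0.28571)
g(X) = 4
J = 16 (J = 4**2 = 16)
J - (-29)*(-94 + 85) = 16 - (-29)*(-94 + 85) = 16 - (-29)*(-9) = 16 - 1*261 = 16 - 261 = -245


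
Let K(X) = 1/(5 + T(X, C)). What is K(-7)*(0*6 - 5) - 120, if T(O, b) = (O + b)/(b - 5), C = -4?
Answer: -6765/56 ≈ -120.80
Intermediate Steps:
T(O, b) = (O + b)/(-5 + b)
K(X) = 1/(49/9 - X/9) (K(X) = 1/(5 + (X - 4)/(-5 - 4)) = 1/(5 + (-4 + X)/(-9)) = 1/(5 - (-4 + X)/9) = 1/(5 + (4/9 - X/9)) = 1/(49/9 - X/9))
K(-7)*(0*6 - 5) - 120 = (-9/(-49 - 7))*(0*6 - 5) - 120 = (-9/(-56))*(0 - 5) - 120 = -9*(-1/56)*(-5) - 120 = (9/56)*(-5) - 120 = -45/56 - 120 = -6765/56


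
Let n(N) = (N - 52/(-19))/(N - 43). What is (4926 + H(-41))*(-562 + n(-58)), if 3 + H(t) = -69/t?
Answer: -217545642336/78679 ≈ -2.7650e+6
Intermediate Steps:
H(t) = -3 - 69/t
n(N) = (52/19 + N)/(-43 + N) (n(N) = (N - 52*(-1/19))/(-43 + N) = (N + 52/19)/(-43 + N) = (52/19 + N)/(-43 + N))
(4926 + H(-41))*(-562 + n(-58)) = (4926 + (-3 - 69/(-41)))*(-562 + (52/19 - 58)/(-43 - 58)) = (4926 + (-3 - 69*(-1/41)))*(-562 - 1050/19/(-101)) = (4926 + (-3 + 69/41))*(-562 - 1/101*(-1050/19)) = (4926 - 54/41)*(-562 + 1050/1919) = (201912/41)*(-1077428/1919) = -217545642336/78679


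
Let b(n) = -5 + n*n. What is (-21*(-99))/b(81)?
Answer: 189/596 ≈ 0.31711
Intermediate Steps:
b(n) = -5 + n**2
(-21*(-99))/b(81) = (-21*(-99))/(-5 + 81**2) = 2079/(-5 + 6561) = 2079/6556 = 2079*(1/6556) = 189/596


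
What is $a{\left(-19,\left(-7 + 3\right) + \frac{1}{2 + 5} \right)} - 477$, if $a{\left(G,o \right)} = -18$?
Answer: $-495$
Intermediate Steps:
$a{\left(-19,\left(-7 + 3\right) + \frac{1}{2 + 5} \right)} - 477 = -18 - 477 = -495$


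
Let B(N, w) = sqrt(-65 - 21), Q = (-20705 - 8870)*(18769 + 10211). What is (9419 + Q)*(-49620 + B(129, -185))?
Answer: 42528015899220 - 857074081*I*sqrt(86) ≈ 4.2528e+13 - 7.9482e+9*I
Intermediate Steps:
Q = -857083500 (Q = -29575*28980 = -857083500)
B(N, w) = I*sqrt(86) (B(N, w) = sqrt(-86) = I*sqrt(86))
(9419 + Q)*(-49620 + B(129, -185)) = (9419 - 857083500)*(-49620 + I*sqrt(86)) = -857074081*(-49620 + I*sqrt(86)) = 42528015899220 - 857074081*I*sqrt(86)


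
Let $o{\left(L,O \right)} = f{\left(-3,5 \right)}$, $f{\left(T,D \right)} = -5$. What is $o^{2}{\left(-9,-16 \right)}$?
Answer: $25$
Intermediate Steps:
$o{\left(L,O \right)} = -5$
$o^{2}{\left(-9,-16 \right)} = \left(-5\right)^{2} = 25$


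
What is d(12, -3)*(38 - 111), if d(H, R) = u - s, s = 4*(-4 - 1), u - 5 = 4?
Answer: -2117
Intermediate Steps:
u = 9 (u = 5 + 4 = 9)
s = -20 (s = 4*(-5) = -20)
d(H, R) = 29 (d(H, R) = 9 - 1*(-20) = 9 + 20 = 29)
d(12, -3)*(38 - 111) = 29*(38 - 111) = 29*(-73) = -2117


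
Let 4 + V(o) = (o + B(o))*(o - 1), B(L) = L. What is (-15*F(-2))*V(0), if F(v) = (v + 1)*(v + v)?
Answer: 240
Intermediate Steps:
F(v) = 2*v*(1 + v) (F(v) = (1 + v)*(2*v) = 2*v*(1 + v))
V(o) = -4 + 2*o*(-1 + o) (V(o) = -4 + (o + o)*(o - 1) = -4 + (2*o)*(-1 + o) = -4 + 2*o*(-1 + o))
(-15*F(-2))*V(0) = (-30*(-2)*(1 - 2))*(-4 - 2*0 + 2*0²) = (-30*(-2)*(-1))*(-4 + 0 + 2*0) = (-15*4)*(-4 + 0 + 0) = -60*(-4) = 240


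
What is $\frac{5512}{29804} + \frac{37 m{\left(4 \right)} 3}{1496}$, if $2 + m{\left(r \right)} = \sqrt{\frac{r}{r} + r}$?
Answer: $\frac{203683}{5573348} + \frac{111 \sqrt{5}}{1496} \approx 0.20246$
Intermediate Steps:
$m{\left(r \right)} = -2 + \sqrt{1 + r}$ ($m{\left(r \right)} = -2 + \sqrt{\frac{r}{r} + r} = -2 + \sqrt{1 + r}$)
$\frac{5512}{29804} + \frac{37 m{\left(4 \right)} 3}{1496} = \frac{5512}{29804} + \frac{37 \left(-2 + \sqrt{1 + 4}\right) 3}{1496} = 5512 \cdot \frac{1}{29804} + 37 \left(-2 + \sqrt{5}\right) 3 \cdot \frac{1}{1496} = \frac{1378}{7451} + \left(-74 + 37 \sqrt{5}\right) 3 \cdot \frac{1}{1496} = \frac{1378}{7451} + \left(-222 + 111 \sqrt{5}\right) \frac{1}{1496} = \frac{1378}{7451} - \left(\frac{111}{748} - \frac{111 \sqrt{5}}{1496}\right) = \frac{203683}{5573348} + \frac{111 \sqrt{5}}{1496}$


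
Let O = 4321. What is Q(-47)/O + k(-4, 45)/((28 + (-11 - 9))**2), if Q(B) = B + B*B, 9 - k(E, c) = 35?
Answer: 13011/138272 ≈ 0.094097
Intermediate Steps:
k(E, c) = -26 (k(E, c) = 9 - 1*35 = 9 - 35 = -26)
Q(B) = B + B**2
Q(-47)/O + k(-4, 45)/((28 + (-11 - 9))**2) = -47*(1 - 47)/4321 - 26/(28 + (-11 - 9))**2 = -47*(-46)*(1/4321) - 26/(28 - 20)**2 = 2162*(1/4321) - 26/(8**2) = 2162/4321 - 26/64 = 2162/4321 - 26*1/64 = 2162/4321 - 13/32 = 13011/138272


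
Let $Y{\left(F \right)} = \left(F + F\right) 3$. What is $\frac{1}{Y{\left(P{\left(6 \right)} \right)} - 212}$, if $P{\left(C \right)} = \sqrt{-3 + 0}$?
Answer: $- \frac{53}{11263} - \frac{3 i \sqrt{3}}{22526} \approx -0.0047057 - 0.00023067 i$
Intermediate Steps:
$P{\left(C \right)} = i \sqrt{3}$ ($P{\left(C \right)} = \sqrt{-3} = i \sqrt{3}$)
$Y{\left(F \right)} = 6 F$ ($Y{\left(F \right)} = 2 F 3 = 6 F$)
$\frac{1}{Y{\left(P{\left(6 \right)} \right)} - 212} = \frac{1}{6 i \sqrt{3} - 212} = \frac{1}{-212 + 6 i \sqrt{3}}$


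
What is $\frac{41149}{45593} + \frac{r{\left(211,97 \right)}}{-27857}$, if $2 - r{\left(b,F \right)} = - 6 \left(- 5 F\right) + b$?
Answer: $\frac{1288492260}{1270084201} \approx 1.0145$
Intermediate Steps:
$r{\left(b,F \right)} = 2 - b - 30 F$ ($r{\left(b,F \right)} = 2 - \left(- 6 \left(- 5 F\right) + b\right) = 2 - \left(30 F + b\right) = 2 - \left(b + 30 F\right) = 2 - b - 30 F$)
$\frac{41149}{45593} + \frac{r{\left(211,97 \right)}}{-27857} = \frac{41149}{45593} + \frac{2 - 211 - 2910}{-27857} = 41149 \cdot \frac{1}{45593} + \left(2 - 211 - 2910\right) \left(- \frac{1}{27857}\right) = \frac{41149}{45593} - - \frac{3119}{27857} = \frac{41149}{45593} + \frac{3119}{27857} = \frac{1288492260}{1270084201}$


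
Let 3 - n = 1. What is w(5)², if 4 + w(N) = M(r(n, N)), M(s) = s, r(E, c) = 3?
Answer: 1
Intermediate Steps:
n = 2 (n = 3 - 1*1 = 3 - 1 = 2)
w(N) = -1 (w(N) = -4 + 3 = -1)
w(5)² = (-1)² = 1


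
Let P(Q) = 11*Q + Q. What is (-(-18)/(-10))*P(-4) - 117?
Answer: -153/5 ≈ -30.600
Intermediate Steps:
P(Q) = 12*Q
(-(-18)/(-10))*P(-4) - 117 = (-(-18)/(-10))*(12*(-4)) - 117 = -(-18)*(-1)/10*(-48) - 117 = -9*⅕*(-48) - 117 = -9/5*(-48) - 117 = 432/5 - 117 = -153/5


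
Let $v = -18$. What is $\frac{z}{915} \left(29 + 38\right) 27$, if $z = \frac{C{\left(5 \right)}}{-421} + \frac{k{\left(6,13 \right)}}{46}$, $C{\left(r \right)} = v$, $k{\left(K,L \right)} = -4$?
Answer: $- \frac{258084}{2953315} \approx -0.087388$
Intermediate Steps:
$C{\left(r \right)} = -18$
$z = - \frac{428}{9683}$ ($z = - \frac{18}{-421} - \frac{4}{46} = \left(-18\right) \left(- \frac{1}{421}\right) - \frac{2}{23} = \frac{18}{421} - \frac{2}{23} = - \frac{428}{9683} \approx -0.044201$)
$\frac{z}{915} \left(29 + 38\right) 27 = - \frac{428}{9683 \cdot 915} \left(29 + 38\right) 27 = \left(- \frac{428}{9683}\right) \frac{1}{915} \cdot 67 \cdot 27 = \left(- \frac{428}{8859945}\right) 1809 = - \frac{258084}{2953315}$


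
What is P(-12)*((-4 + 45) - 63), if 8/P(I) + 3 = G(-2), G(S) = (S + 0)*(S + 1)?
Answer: 176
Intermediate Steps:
G(S) = S*(1 + S)
P(I) = -8 (P(I) = 8/(-3 - 2*(1 - 2)) = 8/(-3 - 2*(-1)) = 8/(-3 + 2) = 8/(-1) = 8*(-1) = -8)
P(-12)*((-4 + 45) - 63) = -8*((-4 + 45) - 63) = -8*(41 - 63) = -8*(-22) = 176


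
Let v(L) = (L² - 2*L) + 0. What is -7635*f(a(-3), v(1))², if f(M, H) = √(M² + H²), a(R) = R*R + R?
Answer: -282495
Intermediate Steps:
a(R) = R + R² (a(R) = R² + R = R + R²)
v(L) = L² - 2*L
f(M, H) = √(H² + M²)
-7635*f(a(-3), v(1))² = -(7635*(-2 + 1)² + 7635*9*(1 - 3)²) = -(274860 + 7635*1²) = -7635*(√((-1)² + 6²))² = -7635*(√(1 + 36))² = -7635*(√37)² = -7635*37 = -282495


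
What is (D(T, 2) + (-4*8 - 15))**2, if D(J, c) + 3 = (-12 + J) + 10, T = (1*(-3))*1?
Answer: 3025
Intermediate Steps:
T = -3 (T = -3*1 = -3)
D(J, c) = -5 + J (D(J, c) = -3 + ((-12 + J) + 10) = -3 + (-2 + J) = -5 + J)
(D(T, 2) + (-4*8 - 15))**2 = ((-5 - 3) + (-4*8 - 15))**2 = (-8 + (-32 - 15))**2 = (-8 - 47)**2 = (-55)**2 = 3025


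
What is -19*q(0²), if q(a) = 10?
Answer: -190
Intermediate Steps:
-19*q(0²) = -19*10 = -190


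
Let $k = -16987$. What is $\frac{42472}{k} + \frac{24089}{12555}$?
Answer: $- \frac{124036117}{213271785} \approx -0.58159$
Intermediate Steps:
$\frac{42472}{k} + \frac{24089}{12555} = \frac{42472}{-16987} + \frac{24089}{12555} = 42472 \left(- \frac{1}{16987}\right) + 24089 \cdot \frac{1}{12555} = - \frac{42472}{16987} + \frac{24089}{12555} = - \frac{124036117}{213271785}$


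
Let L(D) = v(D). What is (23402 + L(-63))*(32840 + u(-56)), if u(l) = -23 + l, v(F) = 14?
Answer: 767131576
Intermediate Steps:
L(D) = 14
(23402 + L(-63))*(32840 + u(-56)) = (23402 + 14)*(32840 + (-23 - 56)) = 23416*(32840 - 79) = 23416*32761 = 767131576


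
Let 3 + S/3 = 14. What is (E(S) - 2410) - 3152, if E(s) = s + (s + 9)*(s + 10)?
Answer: -3723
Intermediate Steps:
S = 33 (S = -9 + 3*14 = -9 + 42 = 33)
E(s) = s + (9 + s)*(10 + s)
(E(S) - 2410) - 3152 = ((90 + 33² + 20*33) - 2410) - 3152 = ((90 + 1089 + 660) - 2410) - 3152 = (1839 - 2410) - 3152 = -571 - 3152 = -3723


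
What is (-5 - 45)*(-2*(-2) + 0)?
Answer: -200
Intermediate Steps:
(-5 - 45)*(-2*(-2) + 0) = -50*(4 + 0) = -50*4 = -200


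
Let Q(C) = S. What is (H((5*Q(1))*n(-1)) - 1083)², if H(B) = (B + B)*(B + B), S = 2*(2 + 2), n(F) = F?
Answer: 28270489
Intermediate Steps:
S = 8 (S = 2*4 = 8)
Q(C) = 8
H(B) = 4*B² (H(B) = (2*B)*(2*B) = 4*B²)
(H((5*Q(1))*n(-1)) - 1083)² = (4*((5*8)*(-1))² - 1083)² = (4*(40*(-1))² - 1083)² = (4*(-40)² - 1083)² = (4*1600 - 1083)² = (6400 - 1083)² = 5317² = 28270489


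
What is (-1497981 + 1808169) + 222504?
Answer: 532692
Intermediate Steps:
(-1497981 + 1808169) + 222504 = 310188 + 222504 = 532692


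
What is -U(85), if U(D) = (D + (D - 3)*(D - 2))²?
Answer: -47485881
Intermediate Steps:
U(D) = (D + (-3 + D)*(-2 + D))²
-U(85) = -(6 + 85² - 4*85)² = -(6 + 7225 - 340)² = -1*6891² = -1*47485881 = -47485881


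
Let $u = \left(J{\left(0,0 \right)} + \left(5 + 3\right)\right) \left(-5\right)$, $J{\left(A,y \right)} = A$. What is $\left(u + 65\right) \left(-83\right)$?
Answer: $-2075$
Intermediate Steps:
$u = -40$ ($u = \left(0 + \left(5 + 3\right)\right) \left(-5\right) = \left(0 + 8\right) \left(-5\right) = 8 \left(-5\right) = -40$)
$\left(u + 65\right) \left(-83\right) = \left(-40 + 65\right) \left(-83\right) = 25 \left(-83\right) = -2075$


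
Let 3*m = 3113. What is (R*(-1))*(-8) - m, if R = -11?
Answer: -3377/3 ≈ -1125.7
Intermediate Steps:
m = 3113/3 (m = (⅓)*3113 = 3113/3 ≈ 1037.7)
(R*(-1))*(-8) - m = -11*(-1)*(-8) - 1*3113/3 = 11*(-8) - 3113/3 = -88 - 3113/3 = -3377/3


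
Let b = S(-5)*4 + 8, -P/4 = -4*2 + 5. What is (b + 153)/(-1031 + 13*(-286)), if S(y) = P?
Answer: -209/4749 ≈ -0.044009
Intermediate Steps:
P = 12 (P = -4*(-4*2 + 5) = -4*(-8 + 5) = -4*(-3) = 12)
S(y) = 12
b = 56 (b = 12*4 + 8 = 48 + 8 = 56)
(b + 153)/(-1031 + 13*(-286)) = (56 + 153)/(-1031 + 13*(-286)) = 209/(-1031 - 3718) = 209/(-4749) = 209*(-1/4749) = -209/4749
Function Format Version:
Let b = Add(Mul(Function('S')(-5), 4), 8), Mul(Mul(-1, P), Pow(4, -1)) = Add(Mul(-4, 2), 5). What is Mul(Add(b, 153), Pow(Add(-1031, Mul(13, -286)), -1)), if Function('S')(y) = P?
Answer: Rational(-209, 4749) ≈ -0.044009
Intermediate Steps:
P = 12 (P = Mul(-4, Add(Mul(-4, 2), 5)) = Mul(-4, Add(-8, 5)) = Mul(-4, -3) = 12)
Function('S')(y) = 12
b = 56 (b = Add(Mul(12, 4), 8) = Add(48, 8) = 56)
Mul(Add(b, 153), Pow(Add(-1031, Mul(13, -286)), -1)) = Mul(Add(56, 153), Pow(Add(-1031, Mul(13, -286)), -1)) = Mul(209, Pow(Add(-1031, -3718), -1)) = Mul(209, Pow(-4749, -1)) = Mul(209, Rational(-1, 4749)) = Rational(-209, 4749)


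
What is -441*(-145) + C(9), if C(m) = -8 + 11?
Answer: 63948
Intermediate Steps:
C(m) = 3
-441*(-145) + C(9) = -441*(-145) + 3 = 63945 + 3 = 63948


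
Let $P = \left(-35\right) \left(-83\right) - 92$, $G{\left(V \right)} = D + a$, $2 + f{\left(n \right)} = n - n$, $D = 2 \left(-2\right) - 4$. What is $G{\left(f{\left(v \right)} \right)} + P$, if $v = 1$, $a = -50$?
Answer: $2755$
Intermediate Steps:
$D = -8$ ($D = -4 - 4 = -8$)
$f{\left(n \right)} = -2$ ($f{\left(n \right)} = -2 + \left(n - n\right) = -2 + 0 = -2$)
$G{\left(V \right)} = -58$ ($G{\left(V \right)} = -8 - 50 = -58$)
$P = 2813$ ($P = 2905 - 92 = 2813$)
$G{\left(f{\left(v \right)} \right)} + P = -58 + 2813 = 2755$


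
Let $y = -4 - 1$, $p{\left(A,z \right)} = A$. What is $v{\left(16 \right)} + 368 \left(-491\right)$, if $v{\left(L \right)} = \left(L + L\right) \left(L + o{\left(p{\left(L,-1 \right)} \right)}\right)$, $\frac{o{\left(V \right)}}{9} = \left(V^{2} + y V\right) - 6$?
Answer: $-131216$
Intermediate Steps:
$y = -5$
$o{\left(V \right)} = -54 - 45 V + 9 V^{2}$ ($o{\left(V \right)} = 9 \left(\left(V^{2} - 5 V\right) - 6\right) = 9 \left(-6 + V^{2} - 5 V\right) = -54 - 45 V + 9 V^{2}$)
$v{\left(L \right)} = 2 L \left(-54 - 44 L + 9 L^{2}\right)$ ($v{\left(L \right)} = \left(L + L\right) \left(L - \left(54 - 9 L^{2} + 45 L\right)\right) = 2 L \left(-54 - 44 L + 9 L^{2}\right)$)
$v{\left(16 \right)} + 368 \left(-491\right) = 2 \cdot 16 \left(-54 - 704 + 9 \cdot 16^{2}\right) + 368 \left(-491\right) = 2 \cdot 16 \left(-54 - 704 + 9 \cdot 256\right) - 180688 = 2 \cdot 16 \left(-54 - 704 + 2304\right) - 180688 = 2 \cdot 16 \cdot 1546 - 180688 = 49472 - 180688 = -131216$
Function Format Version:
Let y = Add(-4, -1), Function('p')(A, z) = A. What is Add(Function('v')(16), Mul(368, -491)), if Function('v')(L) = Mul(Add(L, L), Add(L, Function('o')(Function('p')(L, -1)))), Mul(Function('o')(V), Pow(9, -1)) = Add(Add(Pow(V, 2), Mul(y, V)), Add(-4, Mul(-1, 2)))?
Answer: -131216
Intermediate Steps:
y = -5
Function('o')(V) = Add(-54, Mul(-45, V), Mul(9, Pow(V, 2))) (Function('o')(V) = Mul(9, Add(Add(Pow(V, 2), Mul(-5, V)), Add(-4, Mul(-1, 2)))) = Mul(9, Add(Add(Pow(V, 2), Mul(-5, V)), Add(-4, -2))) = Mul(9, Add(Add(Pow(V, 2), Mul(-5, V)), -6)) = Mul(9, Add(-6, Pow(V, 2), Mul(-5, V))) = Add(-54, Mul(-45, V), Mul(9, Pow(V, 2))))
Function('v')(L) = Mul(2, L, Add(-54, Mul(-44, L), Mul(9, Pow(L, 2)))) (Function('v')(L) = Mul(Add(L, L), Add(L, Add(-54, Mul(-45, L), Mul(9, Pow(L, 2))))) = Mul(Mul(2, L), Add(-54, Mul(-44, L), Mul(9, Pow(L, 2)))) = Mul(2, L, Add(-54, Mul(-44, L), Mul(9, Pow(L, 2)))))
Add(Function('v')(16), Mul(368, -491)) = Add(Mul(2, 16, Add(-54, Mul(-44, 16), Mul(9, Pow(16, 2)))), Mul(368, -491)) = Add(Mul(2, 16, Add(-54, -704, Mul(9, 256))), -180688) = Add(Mul(2, 16, Add(-54, -704, 2304)), -180688) = Add(Mul(2, 16, 1546), -180688) = Add(49472, -180688) = -131216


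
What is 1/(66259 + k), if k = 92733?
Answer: 1/158992 ≈ 6.2896e-6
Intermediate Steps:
1/(66259 + k) = 1/(66259 + 92733) = 1/158992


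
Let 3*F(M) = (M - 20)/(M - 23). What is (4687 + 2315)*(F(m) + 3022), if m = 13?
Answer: 105808389/5 ≈ 2.1162e+7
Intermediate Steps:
F(M) = (-20 + M)/(3*(-23 + M)) (F(M) = ((M - 20)/(M - 23))/3 = ((-20 + M)/(-23 + M))/3 = (-20 + M)/(3*(-23 + M)))
(4687 + 2315)*(F(m) + 3022) = (4687 + 2315)*((-20 + 13)/(3*(-23 + 13)) + 3022) = 7002*((1/3)*(-7)/(-10) + 3022) = 7002*((1/3)*(-1/10)*(-7) + 3022) = 7002*(7/30 + 3022) = 7002*(90667/30) = 105808389/5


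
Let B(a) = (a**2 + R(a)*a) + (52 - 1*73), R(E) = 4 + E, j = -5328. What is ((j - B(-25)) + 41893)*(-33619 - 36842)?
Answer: -2496855996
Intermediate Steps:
B(a) = -21 + a**2 + a*(4 + a) (B(a) = (a**2 + (4 + a)*a) + (52 - 1*73) = (a**2 + a*(4 + a)) + (52 - 73) = (a**2 + a*(4 + a)) - 21 = -21 + a**2 + a*(4 + a))
((j - B(-25)) + 41893)*(-33619 - 36842) = ((-5328 - (-21 + (-25)**2 - 25*(4 - 25))) + 41893)*(-33619 - 36842) = ((-5328 - (-21 + 625 - 25*(-21))) + 41893)*(-70461) = ((-5328 - (-21 + 625 + 525)) + 41893)*(-70461) = ((-5328 - 1*1129) + 41893)*(-70461) = ((-5328 - 1129) + 41893)*(-70461) = (-6457 + 41893)*(-70461) = 35436*(-70461) = -2496855996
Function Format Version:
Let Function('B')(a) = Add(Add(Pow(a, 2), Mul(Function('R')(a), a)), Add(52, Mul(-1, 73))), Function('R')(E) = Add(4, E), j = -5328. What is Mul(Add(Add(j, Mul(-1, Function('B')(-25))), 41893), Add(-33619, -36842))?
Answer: -2496855996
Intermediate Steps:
Function('B')(a) = Add(-21, Pow(a, 2), Mul(a, Add(4, a))) (Function('B')(a) = Add(Add(Pow(a, 2), Mul(Add(4, a), a)), Add(52, Mul(-1, 73))) = Add(Add(Pow(a, 2), Mul(a, Add(4, a))), Add(52, -73)) = Add(Add(Pow(a, 2), Mul(a, Add(4, a))), -21) = Add(-21, Pow(a, 2), Mul(a, Add(4, a))))
Mul(Add(Add(j, Mul(-1, Function('B')(-25))), 41893), Add(-33619, -36842)) = Mul(Add(Add(-5328, Mul(-1, Add(-21, Pow(-25, 2), Mul(-25, Add(4, -25))))), 41893), Add(-33619, -36842)) = Mul(Add(Add(-5328, Mul(-1, Add(-21, 625, Mul(-25, -21)))), 41893), -70461) = Mul(Add(Add(-5328, Mul(-1, Add(-21, 625, 525))), 41893), -70461) = Mul(Add(Add(-5328, Mul(-1, 1129)), 41893), -70461) = Mul(Add(Add(-5328, -1129), 41893), -70461) = Mul(Add(-6457, 41893), -70461) = Mul(35436, -70461) = -2496855996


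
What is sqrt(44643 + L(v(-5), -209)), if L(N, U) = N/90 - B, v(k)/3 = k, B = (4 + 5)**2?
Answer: sqrt(1604226)/6 ≈ 211.10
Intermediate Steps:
B = 81 (B = 9**2 = 81)
v(k) = 3*k
L(N, U) = -81 + N/90 (L(N, U) = N/90 - 1*81 = N*(1/90) - 81 = N/90 - 81 = -81 + N/90)
sqrt(44643 + L(v(-5), -209)) = sqrt(44643 + (-81 + (3*(-5))/90)) = sqrt(44643 + (-81 + (1/90)*(-15))) = sqrt(44643 + (-81 - 1/6)) = sqrt(44643 - 487/6) = sqrt(267371/6) = sqrt(1604226)/6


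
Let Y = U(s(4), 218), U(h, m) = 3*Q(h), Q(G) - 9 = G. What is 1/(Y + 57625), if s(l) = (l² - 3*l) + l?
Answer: 1/57676 ≈ 1.7338e-5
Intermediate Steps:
Q(G) = 9 + G
s(l) = l² - 2*l
U(h, m) = 27 + 3*h (U(h, m) = 3*(9 + h) = 27 + 3*h)
Y = 51 (Y = 27 + 3*(4*(-2 + 4)) = 27 + 3*(4*2) = 27 + 3*8 = 27 + 24 = 51)
1/(Y + 57625) = 1/(51 + 57625) = 1/57676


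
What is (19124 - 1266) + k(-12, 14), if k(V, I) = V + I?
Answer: 17860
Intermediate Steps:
k(V, I) = I + V
(19124 - 1266) + k(-12, 14) = (19124 - 1266) + (14 - 12) = 17858 + 2 = 17860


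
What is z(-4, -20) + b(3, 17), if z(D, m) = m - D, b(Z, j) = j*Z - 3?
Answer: 32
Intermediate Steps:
b(Z, j) = -3 + Z*j (b(Z, j) = Z*j - 3 = -3 + Z*j)
z(-4, -20) + b(3, 17) = (-20 - 1*(-4)) + (-3 + 3*17) = (-20 + 4) + (-3 + 51) = -16 + 48 = 32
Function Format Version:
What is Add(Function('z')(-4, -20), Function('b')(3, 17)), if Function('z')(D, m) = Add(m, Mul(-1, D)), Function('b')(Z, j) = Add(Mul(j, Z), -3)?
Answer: 32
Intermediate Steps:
Function('b')(Z, j) = Add(-3, Mul(Z, j)) (Function('b')(Z, j) = Add(Mul(Z, j), -3) = Add(-3, Mul(Z, j)))
Add(Function('z')(-4, -20), Function('b')(3, 17)) = Add(Add(-20, Mul(-1, -4)), Add(-3, Mul(3, 17))) = Add(Add(-20, 4), Add(-3, 51)) = Add(-16, 48) = 32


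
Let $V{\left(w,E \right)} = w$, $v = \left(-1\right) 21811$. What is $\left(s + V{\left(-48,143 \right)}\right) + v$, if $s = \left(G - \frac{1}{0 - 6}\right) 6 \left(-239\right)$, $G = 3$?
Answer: $-26400$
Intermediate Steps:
$v = -21811$
$s = -4541$ ($s = \left(3 - \frac{1}{0 - 6}\right) 6 \left(-239\right) = \left(3 - \frac{1}{-6}\right) \left(-1434\right) = \left(3 - - \frac{1}{6}\right) \left(-1434\right) = \left(3 + \frac{1}{6}\right) \left(-1434\right) = \frac{19}{6} \left(-1434\right) = -4541$)
$\left(s + V{\left(-48,143 \right)}\right) + v = \left(-4541 - 48\right) - 21811 = -4589 - 21811 = -26400$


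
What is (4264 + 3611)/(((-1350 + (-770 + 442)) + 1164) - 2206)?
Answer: -1575/544 ≈ -2.8952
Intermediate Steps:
(4264 + 3611)/(((-1350 + (-770 + 442)) + 1164) - 2206) = 7875/(((-1350 - 328) + 1164) - 2206) = 7875/((-1678 + 1164) - 2206) = 7875/(-514 - 2206) = 7875/(-2720) = 7875*(-1/2720) = -1575/544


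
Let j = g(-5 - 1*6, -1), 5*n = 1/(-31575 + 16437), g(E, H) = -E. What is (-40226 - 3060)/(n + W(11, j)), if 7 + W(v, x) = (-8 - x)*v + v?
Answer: 3276317340/15516451 ≈ 211.15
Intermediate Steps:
n = -1/75690 (n = 1/(5*(-31575 + 16437)) = (1/5)/(-15138) = (1/5)*(-1/15138) = -1/75690 ≈ -1.3212e-5)
j = 11 (j = -(-5 - 1*6) = -(-5 - 6) = -1*(-11) = 11)
W(v, x) = -7 + v + v*(-8 - x) (W(v, x) = -7 + ((-8 - x)*v + v) = -7 + (v*(-8 - x) + v) = -7 + (v + v*(-8 - x)) = -7 + v + v*(-8 - x))
(-40226 - 3060)/(n + W(11, j)) = (-40226 - 3060)/(-1/75690 + (-7 - 7*11 - 1*11*11)) = -43286/(-1/75690 + (-7 - 77 - 121)) = -43286/(-1/75690 - 205) = -43286/(-15516451/75690) = -43286*(-75690/15516451) = 3276317340/15516451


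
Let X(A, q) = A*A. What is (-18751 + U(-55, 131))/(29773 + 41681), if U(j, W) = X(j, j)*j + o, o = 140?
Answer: -30831/11909 ≈ -2.5889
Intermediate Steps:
X(A, q) = A²
U(j, W) = 140 + j³ (U(j, W) = j²*j + 140 = j³ + 140 = 140 + j³)
(-18751 + U(-55, 131))/(29773 + 41681) = (-18751 + (140 + (-55)³))/(29773 + 41681) = (-18751 + (140 - 166375))/71454 = (-18751 - 166235)*(1/71454) = -184986*1/71454 = -30831/11909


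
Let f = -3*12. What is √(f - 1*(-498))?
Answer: √462 ≈ 21.494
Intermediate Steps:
f = -36
√(f - 1*(-498)) = √(-36 - 1*(-498)) = √(-36 + 498) = √462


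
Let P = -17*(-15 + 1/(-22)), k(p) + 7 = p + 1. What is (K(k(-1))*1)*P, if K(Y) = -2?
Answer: -5627/11 ≈ -511.55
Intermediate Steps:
k(p) = -6 + p (k(p) = -7 + (p + 1) = -7 + (1 + p) = -6 + p)
P = 5627/22 (P = -17*(-15 - 1/22) = -17*(-331/22) = 5627/22 ≈ 255.77)
(K(k(-1))*1)*P = -2*1*(5627/22) = -2*5627/22 = -5627/11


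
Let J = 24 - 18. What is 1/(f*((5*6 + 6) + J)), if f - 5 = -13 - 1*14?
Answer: -1/924 ≈ -0.0010823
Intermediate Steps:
J = 6
f = -22 (f = 5 + (-13 - 1*14) = 5 + (-13 - 14) = 5 - 27 = -22)
1/(f*((5*6 + 6) + J)) = 1/(-22*((5*6 + 6) + 6)) = 1/(-22*((30 + 6) + 6)) = 1/(-22*(36 + 6)) = 1/(-22*42) = 1/(-924) = -1/924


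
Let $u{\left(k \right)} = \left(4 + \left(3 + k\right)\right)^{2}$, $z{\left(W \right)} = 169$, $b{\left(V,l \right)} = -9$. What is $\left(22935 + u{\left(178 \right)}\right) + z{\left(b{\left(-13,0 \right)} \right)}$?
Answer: $57329$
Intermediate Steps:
$u{\left(k \right)} = \left(7 + k\right)^{2}$
$\left(22935 + u{\left(178 \right)}\right) + z{\left(b{\left(-13,0 \right)} \right)} = \left(22935 + \left(7 + 178\right)^{2}\right) + 169 = \left(22935 + 185^{2}\right) + 169 = \left(22935 + 34225\right) + 169 = 57160 + 169 = 57329$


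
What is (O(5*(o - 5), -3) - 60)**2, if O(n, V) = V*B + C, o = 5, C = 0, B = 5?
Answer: 5625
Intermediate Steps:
O(n, V) = 5*V (O(n, V) = V*5 + 0 = 5*V + 0 = 5*V)
(O(5*(o - 5), -3) - 60)**2 = (5*(-3) - 60)**2 = (-15 - 60)**2 = (-75)**2 = 5625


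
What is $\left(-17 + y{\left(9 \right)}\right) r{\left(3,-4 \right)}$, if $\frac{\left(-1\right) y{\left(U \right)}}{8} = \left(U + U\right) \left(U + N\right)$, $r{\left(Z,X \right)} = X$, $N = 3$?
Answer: $6980$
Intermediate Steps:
$y{\left(U \right)} = - 16 U \left(3 + U\right)$ ($y{\left(U \right)} = - 8 \left(U + U\right) \left(U + 3\right) = - 8 \cdot 2 U \left(3 + U\right) = - 16 U \left(3 + U\right)$)
$\left(-17 + y{\left(9 \right)}\right) r{\left(3,-4 \right)} = \left(-17 - 144 \left(3 + 9\right)\right) \left(-4\right) = \left(-17 - 144 \cdot 12\right) \left(-4\right) = \left(-17 - 1728\right) \left(-4\right) = \left(-1745\right) \left(-4\right) = 6980$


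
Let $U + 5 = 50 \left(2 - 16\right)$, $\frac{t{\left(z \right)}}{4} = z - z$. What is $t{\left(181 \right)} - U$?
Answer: $705$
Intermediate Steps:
$t{\left(z \right)} = 0$ ($t{\left(z \right)} = 4 \left(z - z\right) = 4 \cdot 0 = 0$)
$U = -705$ ($U = -5 + 50 \left(2 - 16\right) = -5 + 50 \left(-14\right) = -5 - 700 = -705$)
$t{\left(181 \right)} - U = 0 - -705 = 0 + 705 = 705$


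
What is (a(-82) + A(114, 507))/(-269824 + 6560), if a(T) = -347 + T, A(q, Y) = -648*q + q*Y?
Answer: 16503/263264 ≈ 0.062686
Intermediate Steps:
A(q, Y) = -648*q + Y*q
(a(-82) + A(114, 507))/(-269824 + 6560) = ((-347 - 82) + 114*(-648 + 507))/(-269824 + 6560) = (-429 + 114*(-141))/(-263264) = (-429 - 16074)*(-1/263264) = -16503*(-1/263264) = 16503/263264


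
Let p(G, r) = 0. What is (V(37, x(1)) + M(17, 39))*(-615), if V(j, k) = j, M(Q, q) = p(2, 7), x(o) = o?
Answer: -22755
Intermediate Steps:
M(Q, q) = 0
(V(37, x(1)) + M(17, 39))*(-615) = (37 + 0)*(-615) = 37*(-615) = -22755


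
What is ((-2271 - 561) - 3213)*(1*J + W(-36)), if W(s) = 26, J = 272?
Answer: -1801410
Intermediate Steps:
((-2271 - 561) - 3213)*(1*J + W(-36)) = ((-2271 - 561) - 3213)*(1*272 + 26) = (-2832 - 3213)*(272 + 26) = -6045*298 = -1801410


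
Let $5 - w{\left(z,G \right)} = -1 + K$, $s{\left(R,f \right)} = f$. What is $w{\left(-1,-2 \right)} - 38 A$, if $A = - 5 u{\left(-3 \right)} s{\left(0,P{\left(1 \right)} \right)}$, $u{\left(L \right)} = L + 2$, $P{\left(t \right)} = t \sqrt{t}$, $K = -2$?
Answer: $-182$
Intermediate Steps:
$P{\left(t \right)} = t^{\frac{3}{2}}$
$u{\left(L \right)} = 2 + L$
$w{\left(z,G \right)} = 8$ ($w{\left(z,G \right)} = 5 - \left(-1 - 2\right) = 5 - -3 = 5 + 3 = 8$)
$A = 5$ ($A = - 5 \left(2 - 3\right) 1^{\frac{3}{2}} = \left(-5\right) \left(-1\right) 1 = 5 \cdot 1 = 5$)
$w{\left(-1,-2 \right)} - 38 A = 8 - 190 = -182$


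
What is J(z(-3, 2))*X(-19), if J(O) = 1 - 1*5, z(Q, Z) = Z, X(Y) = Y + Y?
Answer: 152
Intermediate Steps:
X(Y) = 2*Y
J(O) = -4 (J(O) = 1 - 5 = -4)
J(z(-3, 2))*X(-19) = -8*(-19) = -4*(-38) = 152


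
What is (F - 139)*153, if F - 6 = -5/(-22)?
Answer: -446913/22 ≈ -20314.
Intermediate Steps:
F = 137/22 (F = 6 - 5/(-22) = 6 - 5*(-1/22) = 6 + 5/22 = 137/22 ≈ 6.2273)
(F - 139)*153 = (137/22 - 139)*153 = -2921/22*153 = -446913/22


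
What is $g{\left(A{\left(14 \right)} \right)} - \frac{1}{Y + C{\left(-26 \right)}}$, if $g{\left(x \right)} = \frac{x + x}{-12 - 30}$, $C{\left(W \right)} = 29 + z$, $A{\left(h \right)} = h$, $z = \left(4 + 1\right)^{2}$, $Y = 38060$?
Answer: $- \frac{76231}{114342} \approx -0.66669$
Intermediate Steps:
$z = 25$ ($z = 5^{2} = 25$)
$C{\left(W \right)} = 54$ ($C{\left(W \right)} = 29 + 25 = 54$)
$g{\left(x \right)} = - \frac{x}{21}$ ($g{\left(x \right)} = \frac{2 x}{-42} = 2 x \left(- \frac{1}{42}\right) = - \frac{x}{21}$)
$g{\left(A{\left(14 \right)} \right)} - \frac{1}{Y + C{\left(-26 \right)}} = \left(- \frac{1}{21}\right) 14 - \frac{1}{38060 + 54} = - \frac{2}{3} - \frac{1}{38114} = - \frac{76231}{114342}$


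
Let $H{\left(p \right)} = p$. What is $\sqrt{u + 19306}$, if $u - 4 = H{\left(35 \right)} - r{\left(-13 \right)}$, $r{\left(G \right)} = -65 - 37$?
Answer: $\sqrt{19447} \approx 139.45$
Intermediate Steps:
$r{\left(G \right)} = -102$
$u = 141$ ($u = 4 + \left(35 - -102\right) = 4 + \left(35 + 102\right) = 4 + 137 = 141$)
$\sqrt{u + 19306} = \sqrt{141 + 19306} = \sqrt{19447}$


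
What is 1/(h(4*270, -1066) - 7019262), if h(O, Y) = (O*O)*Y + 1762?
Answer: -1/1250399900 ≈ -7.9974e-10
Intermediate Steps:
h(O, Y) = 1762 + Y*O² (h(O, Y) = O²*Y + 1762 = Y*O² + 1762 = 1762 + Y*O²)
1/(h(4*270, -1066) - 7019262) = 1/((1762 - 1066*(4*270)²) - 7019262) = 1/((1762 - 1066*1080²) - 7019262) = 1/((1762 - 1066*1166400) - 7019262) = 1/((1762 - 1243382400) - 7019262) = 1/(-1243380638 - 7019262) = 1/(-1250399900) = -1/1250399900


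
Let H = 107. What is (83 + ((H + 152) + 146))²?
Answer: 238144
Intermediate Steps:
(83 + ((H + 152) + 146))² = (83 + ((107 + 152) + 146))² = (83 + (259 + 146))² = (83 + 405)² = 488² = 238144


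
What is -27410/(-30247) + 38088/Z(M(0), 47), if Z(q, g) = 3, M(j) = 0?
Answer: 384043322/30247 ≈ 12697.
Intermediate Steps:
-27410/(-30247) + 38088/Z(M(0), 47) = -27410/(-30247) + 38088/3 = -27410*(-1/30247) + 38088*(1/3) = 27410/30247 + 12696 = 384043322/30247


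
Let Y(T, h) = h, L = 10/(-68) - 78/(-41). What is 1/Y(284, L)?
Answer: 1394/2447 ≈ 0.56968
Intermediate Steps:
L = 2447/1394 (L = 10*(-1/68) - 78*(-1/41) = -5/34 + 78/41 = 2447/1394 ≈ 1.7554)
1/Y(284, L) = 1/(2447/1394) = 1394/2447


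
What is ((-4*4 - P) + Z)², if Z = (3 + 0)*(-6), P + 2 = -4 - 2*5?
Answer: 324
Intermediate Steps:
P = -16 (P = -2 + (-4 - 2*5) = -2 + (-4 - 10) = -2 - 14 = -16)
Z = -18 (Z = 3*(-6) = -18)
((-4*4 - P) + Z)² = ((-4*4 - 1*(-16)) - 18)² = ((-16 + 16) - 18)² = (0 - 18)² = (-18)² = 324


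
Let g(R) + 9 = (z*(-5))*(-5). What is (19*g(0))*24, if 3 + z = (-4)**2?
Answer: 144096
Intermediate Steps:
z = 13 (z = -3 + (-4)**2 = -3 + 16 = 13)
g(R) = 316 (g(R) = -9 + (13*(-5))*(-5) = -9 - 65*(-5) = -9 + 325 = 316)
(19*g(0))*24 = (19*316)*24 = 6004*24 = 144096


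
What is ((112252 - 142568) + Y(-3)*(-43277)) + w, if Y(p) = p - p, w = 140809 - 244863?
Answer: -134370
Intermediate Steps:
w = -104054
Y(p) = 0
((112252 - 142568) + Y(-3)*(-43277)) + w = ((112252 - 142568) + 0*(-43277)) - 104054 = (-30316 + 0) - 104054 = -30316 - 104054 = -134370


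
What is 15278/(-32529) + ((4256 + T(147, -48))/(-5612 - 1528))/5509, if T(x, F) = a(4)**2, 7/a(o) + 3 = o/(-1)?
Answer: -28623204773/60928768740 ≈ -0.46978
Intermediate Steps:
a(o) = 7/(-3 - o) (a(o) = 7/(-3 + o/(-1)) = 7/(-3 + o*(-1)) = 7/(-3 - o))
T(x, F) = 1 (T(x, F) = (-7/(3 + 4))**2 = (-7/7)**2 = (-7*1/7)**2 = (-1)**2 = 1)
15278/(-32529) + ((4256 + T(147, -48))/(-5612 - 1528))/5509 = 15278/(-32529) + ((4256 + 1)/(-5612 - 1528))/5509 = 15278*(-1/32529) + (4257/(-7140))*(1/5509) = -15278/32529 + (4257*(-1/7140))*(1/5509) = -15278/32529 - 1419/2380*1/5509 = -15278/32529 - 1419/13111420 = -28623204773/60928768740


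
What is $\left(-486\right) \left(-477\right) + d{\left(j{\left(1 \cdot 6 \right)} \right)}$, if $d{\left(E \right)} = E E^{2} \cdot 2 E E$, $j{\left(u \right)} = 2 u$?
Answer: $729486$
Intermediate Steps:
$d{\left(E \right)} = 2 E^{5}$ ($d{\left(E \right)} = E^{3} \cdot 2 E E = 2 E^{3} E E = 2 E^{4} E = 2 E^{5}$)
$\left(-486\right) \left(-477\right) + d{\left(j{\left(1 \cdot 6 \right)} \right)} = \left(-486\right) \left(-477\right) + 2 \left(2 \cdot 1 \cdot 6\right)^{5} = 231822 + 2 \left(2 \cdot 6\right)^{5} = 231822 + 2 \cdot 12^{5} = 231822 + 2 \cdot 248832 = 231822 + 497664 = 729486$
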